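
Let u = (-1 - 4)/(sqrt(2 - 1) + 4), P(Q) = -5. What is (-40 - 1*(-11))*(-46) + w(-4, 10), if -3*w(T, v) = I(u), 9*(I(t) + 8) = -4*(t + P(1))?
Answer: 12022/9 ≈ 1335.8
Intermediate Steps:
u = -1 (u = -5/(sqrt(1) + 4) = -5/(1 + 4) = -5/5 = -5*1/5 = -1)
I(t) = -52/9 - 4*t/9 (I(t) = -8 + (-4*(t - 5))/9 = -8 + (-4*(-5 + t))/9 = -8 + (20 - 4*t)/9 = -8 + (20/9 - 4*t/9) = -52/9 - 4*t/9)
w(T, v) = 16/9 (w(T, v) = -(-52/9 - 4/9*(-1))/3 = -(-52/9 + 4/9)/3 = -1/3*(-16/3) = 16/9)
(-40 - 1*(-11))*(-46) + w(-4, 10) = (-40 - 1*(-11))*(-46) + 16/9 = (-40 + 11)*(-46) + 16/9 = -29*(-46) + 16/9 = 1334 + 16/9 = 12022/9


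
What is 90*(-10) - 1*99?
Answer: -999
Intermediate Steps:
90*(-10) - 1*99 = -900 - 99 = -999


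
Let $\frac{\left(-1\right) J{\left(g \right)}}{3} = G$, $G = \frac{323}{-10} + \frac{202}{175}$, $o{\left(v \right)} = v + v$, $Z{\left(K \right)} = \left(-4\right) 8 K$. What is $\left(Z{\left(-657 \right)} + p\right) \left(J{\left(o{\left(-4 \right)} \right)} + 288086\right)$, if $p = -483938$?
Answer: $- \frac{23345401793971}{175} \approx -1.334 \cdot 10^{11}$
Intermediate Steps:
$Z{\left(K \right)} = - 32 K$
$o{\left(v \right)} = 2 v$
$G = - \frac{10901}{350}$ ($G = 323 \left(- \frac{1}{10}\right) + 202 \cdot \frac{1}{175} = - \frac{323}{10} + \frac{202}{175} = - \frac{10901}{350} \approx -31.146$)
$J{\left(g \right)} = \frac{32703}{350}$ ($J{\left(g \right)} = \left(-3\right) \left(- \frac{10901}{350}\right) = \frac{32703}{350}$)
$\left(Z{\left(-657 \right)} + p\right) \left(J{\left(o{\left(-4 \right)} \right)} + 288086\right) = \left(\left(-32\right) \left(-657\right) - 483938\right) \left(\frac{32703}{350} + 288086\right) = \left(21024 - 483938\right) \frac{100862803}{350} = \left(-462914\right) \frac{100862803}{350} = - \frac{23345401793971}{175}$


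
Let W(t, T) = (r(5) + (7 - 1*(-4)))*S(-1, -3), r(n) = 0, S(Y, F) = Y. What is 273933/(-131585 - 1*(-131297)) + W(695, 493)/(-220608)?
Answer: -209832667/220608 ≈ -951.16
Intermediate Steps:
W(t, T) = -11 (W(t, T) = (0 + (7 - 1*(-4)))*(-1) = (0 + (7 + 4))*(-1) = (0 + 11)*(-1) = 11*(-1) = -11)
273933/(-131585 - 1*(-131297)) + W(695, 493)/(-220608) = 273933/(-131585 - 1*(-131297)) - 11/(-220608) = 273933/(-131585 + 131297) - 11*(-1/220608) = 273933/(-288) + 11/220608 = 273933*(-1/288) + 11/220608 = -30437/32 + 11/220608 = -209832667/220608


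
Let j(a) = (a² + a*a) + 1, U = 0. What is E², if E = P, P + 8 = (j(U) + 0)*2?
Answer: 36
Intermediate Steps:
j(a) = 1 + 2*a² (j(a) = (a² + a²) + 1 = 2*a² + 1 = 1 + 2*a²)
P = -6 (P = -8 + ((1 + 2*0²) + 0)*2 = -8 + ((1 + 2*0) + 0)*2 = -8 + ((1 + 0) + 0)*2 = -8 + (1 + 0)*2 = -8 + 1*2 = -8 + 2 = -6)
E = -6
E² = (-6)² = 36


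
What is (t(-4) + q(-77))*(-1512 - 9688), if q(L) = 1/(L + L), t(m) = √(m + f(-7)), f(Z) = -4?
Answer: 800/11 - 22400*I*√2 ≈ 72.727 - 31678.0*I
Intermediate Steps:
t(m) = √(-4 + m) (t(m) = √(m - 4) = √(-4 + m))
q(L) = 1/(2*L)
(t(-4) + q(-77))*(-1512 - 9688) = (√(-4 - 4) + (½)/(-77))*(-1512 - 9688) = (√(-8) + (½)*(-1/77))*(-11200) = (2*I*√2 - 1/154)*(-11200) = (-1/154 + 2*I*√2)*(-11200) = 800/11 - 22400*I*√2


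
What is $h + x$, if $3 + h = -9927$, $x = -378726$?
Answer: $-388656$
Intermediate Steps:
$h = -9930$ ($h = -3 - 9927 = -9930$)
$h + x = -9930 - 378726 = -388656$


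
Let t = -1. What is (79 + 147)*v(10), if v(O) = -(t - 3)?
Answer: 904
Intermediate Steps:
v(O) = 4 (v(O) = -(-1 - 3) = -1*(-4) = 4)
(79 + 147)*v(10) = (79 + 147)*4 = 226*4 = 904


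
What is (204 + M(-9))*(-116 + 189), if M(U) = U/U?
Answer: 14965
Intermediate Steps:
M(U) = 1
(204 + M(-9))*(-116 + 189) = (204 + 1)*(-116 + 189) = 205*73 = 14965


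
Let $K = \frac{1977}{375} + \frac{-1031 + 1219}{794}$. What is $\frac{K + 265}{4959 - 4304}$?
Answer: $\frac{13423998}{32504375} \approx 0.41299$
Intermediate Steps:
$K = \frac{273373}{49625}$ ($K = 1977 \cdot \frac{1}{375} + 188 \cdot \frac{1}{794} = \frac{659}{125} + \frac{94}{397} = \frac{273373}{49625} \approx 5.5088$)
$\frac{K + 265}{4959 - 4304} = \frac{\frac{273373}{49625} + 265}{4959 - 4304} = \frac{13423998}{49625 \cdot 655} = \frac{13423998}{49625} \cdot \frac{1}{655} = \frac{13423998}{32504375}$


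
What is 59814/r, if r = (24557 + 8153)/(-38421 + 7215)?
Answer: -933277842/16355 ≈ -57064.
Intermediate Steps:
r = -16355/15603 (r = 32710/(-31206) = 32710*(-1/31206) = -16355/15603 ≈ -1.0482)
59814/r = 59814/(-16355/15603) = 59814*(-15603/16355) = -933277842/16355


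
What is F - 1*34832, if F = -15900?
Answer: -50732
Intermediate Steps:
F - 1*34832 = -15900 - 1*34832 = -15900 - 34832 = -50732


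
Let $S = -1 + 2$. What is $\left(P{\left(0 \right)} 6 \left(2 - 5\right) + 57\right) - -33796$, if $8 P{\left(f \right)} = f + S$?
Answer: $\frac{135403}{4} \approx 33851.0$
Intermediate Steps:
$S = 1$
$P{\left(f \right)} = \frac{1}{8} + \frac{f}{8}$ ($P{\left(f \right)} = \frac{f + 1}{8} = \frac{1 + f}{8} = \frac{1}{8} + \frac{f}{8}$)
$\left(P{\left(0 \right)} 6 \left(2 - 5\right) + 57\right) - -33796 = \left(\left(\frac{1}{8} + \frac{1}{8} \cdot 0\right) 6 \left(2 - 5\right) + 57\right) - -33796 = \left(\left(\frac{1}{8} + 0\right) 6 \left(-3\right) + 57\right) + 33796 = \left(\frac{1}{8} \left(-18\right) + 57\right) + 33796 = \left(- \frac{9}{4} + 57\right) + 33796 = \frac{219}{4} + 33796 = \frac{135403}{4}$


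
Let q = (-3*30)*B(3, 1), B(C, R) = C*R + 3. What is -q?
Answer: 540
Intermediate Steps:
B(C, R) = 3 + C*R
q = -540 (q = (-3*30)*(3 + 3*1) = -90*(3 + 3) = -90*6 = -540)
-q = -1*(-540) = 540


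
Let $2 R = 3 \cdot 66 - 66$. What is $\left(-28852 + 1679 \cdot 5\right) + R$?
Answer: $-20391$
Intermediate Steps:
$R = 66$ ($R = \frac{3 \cdot 66 - 66}{2} = \frac{198 - 66}{2} = \frac{1}{2} \cdot 132 = 66$)
$\left(-28852 + 1679 \cdot 5\right) + R = \left(-28852 + 1679 \cdot 5\right) + 66 = \left(-28852 + 8395\right) + 66 = -20457 + 66 = -20391$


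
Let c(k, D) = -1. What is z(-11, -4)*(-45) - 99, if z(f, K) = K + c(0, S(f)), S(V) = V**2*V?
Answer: 126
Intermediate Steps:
S(V) = V**3
z(f, K) = -1 + K (z(f, K) = K - 1 = -1 + K)
z(-11, -4)*(-45) - 99 = (-1 - 4)*(-45) - 99 = -5*(-45) - 99 = 225 - 99 = 126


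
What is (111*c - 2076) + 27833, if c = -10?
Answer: 24647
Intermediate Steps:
(111*c - 2076) + 27833 = (111*(-10) - 2076) + 27833 = (-1110 - 2076) + 27833 = -3186 + 27833 = 24647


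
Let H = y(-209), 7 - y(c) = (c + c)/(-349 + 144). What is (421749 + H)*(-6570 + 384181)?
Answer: 32648081666382/205 ≈ 1.5926e+11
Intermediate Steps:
y(c) = 7 + 2*c/205 (y(c) = 7 - (c + c)/(-349 + 144) = 7 - 2*c/(-205) = 7 - 2*c*(-1)/205 = 7 - (-2)*c/205 = 7 + 2*c/205)
H = 1017/205 (H = 7 + (2/205)*(-209) = 7 - 418/205 = 1017/205 ≈ 4.9610)
(421749 + H)*(-6570 + 384181) = (421749 + 1017/205)*(-6570 + 384181) = (86459562/205)*377611 = 32648081666382/205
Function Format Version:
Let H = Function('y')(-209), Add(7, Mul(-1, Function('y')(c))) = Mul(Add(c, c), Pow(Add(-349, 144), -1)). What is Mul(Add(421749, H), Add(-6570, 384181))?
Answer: Rational(32648081666382, 205) ≈ 1.5926e+11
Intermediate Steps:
Function('y')(c) = Add(7, Mul(Rational(2, 205), c)) (Function('y')(c) = Add(7, Mul(-1, Mul(Add(c, c), Pow(Add(-349, 144), -1)))) = Add(7, Mul(-1, Mul(Mul(2, c), Pow(-205, -1)))) = Add(7, Mul(-1, Mul(Mul(2, c), Rational(-1, 205)))) = Add(7, Mul(-1, Mul(Rational(-2, 205), c))) = Add(7, Mul(Rational(2, 205), c)))
H = Rational(1017, 205) (H = Add(7, Mul(Rational(2, 205), -209)) = Add(7, Rational(-418, 205)) = Rational(1017, 205) ≈ 4.9610)
Mul(Add(421749, H), Add(-6570, 384181)) = Mul(Add(421749, Rational(1017, 205)), Add(-6570, 384181)) = Mul(Rational(86459562, 205), 377611) = Rational(32648081666382, 205)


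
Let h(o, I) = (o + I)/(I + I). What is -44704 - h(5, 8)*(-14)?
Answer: -357541/8 ≈ -44693.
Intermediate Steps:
h(o, I) = (I + o)/(2*I) (h(o, I) = (I + o)/((2*I)) = (I + o)*(1/(2*I)) = (I + o)/(2*I))
-44704 - h(5, 8)*(-14) = -44704 - (1/2)*(8 + 5)/8*(-14) = -44704 - (1/2)*(1/8)*13*(-14) = -44704 - 13*(-14)/16 = -44704 - 1*(-91/8) = -44704 + 91/8 = -357541/8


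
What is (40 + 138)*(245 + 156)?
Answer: 71378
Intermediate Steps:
(40 + 138)*(245 + 156) = 178*401 = 71378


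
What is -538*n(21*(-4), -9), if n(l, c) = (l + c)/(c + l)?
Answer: -538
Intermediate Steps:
n(l, c) = 1 (n(l, c) = (c + l)/(c + l) = 1)
-538*n(21*(-4), -9) = -538*1 = -538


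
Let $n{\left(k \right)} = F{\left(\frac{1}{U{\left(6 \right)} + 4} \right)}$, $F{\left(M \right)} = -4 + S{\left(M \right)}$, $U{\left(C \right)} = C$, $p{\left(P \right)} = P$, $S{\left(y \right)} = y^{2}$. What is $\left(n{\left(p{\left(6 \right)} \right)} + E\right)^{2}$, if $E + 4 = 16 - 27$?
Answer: $\frac{3606201}{10000} \approx 360.62$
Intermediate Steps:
$F{\left(M \right)} = -4 + M^{2}$
$E = -15$ ($E = -4 + \left(16 - 27\right) = -4 - 11 = -15$)
$n{\left(k \right)} = - \frac{399}{100}$ ($n{\left(k \right)} = -4 + \left(\frac{1}{6 + 4}\right)^{2} = -4 + \left(\frac{1}{10}\right)^{2} = -4 + \frac{1}{100} = - \frac{399}{100}$)
$\left(n{\left(p{\left(6 \right)} \right)} + E\right)^{2} = \left(- \frac{399}{100} - 15\right)^{2} = \left(- \frac{1899}{100}\right)^{2} = \frac{3606201}{10000}$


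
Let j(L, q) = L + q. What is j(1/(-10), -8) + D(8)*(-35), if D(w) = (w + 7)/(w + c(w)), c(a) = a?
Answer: -3273/80 ≈ -40.912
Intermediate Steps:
D(w) = (7 + w)/(2*w) (D(w) = (w + 7)/(w + w) = (7 + w)/((2*w)) = (7 + w)*(1/(2*w)) = (7 + w)/(2*w))
j(1/(-10), -8) + D(8)*(-35) = (1/(-10) - 8) + ((1/2)*(7 + 8)/8)*(-35) = (-1/10 - 8) + ((1/2)*(1/8)*15)*(-35) = -81/10 + (15/16)*(-35) = -81/10 - 525/16 = -3273/80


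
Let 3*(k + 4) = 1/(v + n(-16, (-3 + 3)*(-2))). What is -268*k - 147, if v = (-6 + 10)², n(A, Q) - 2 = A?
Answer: 2641/3 ≈ 880.33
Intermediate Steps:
n(A, Q) = 2 + A
v = 16 (v = 4² = 16)
k = -23/6 (k = -4 + 1/(3*(16 + (2 - 16))) = -4 + 1/(3*(16 - 14)) = -4 + (⅓)/2 = -4 + (⅓)*(½) = -4 + ⅙ = -23/6 ≈ -3.8333)
-268*k - 147 = -268*(-23/6) - 147 = 3082/3 - 147 = 2641/3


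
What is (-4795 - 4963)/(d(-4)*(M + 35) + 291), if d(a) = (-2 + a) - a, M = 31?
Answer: -9758/159 ≈ -61.371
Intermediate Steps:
d(a) = -2
(-4795 - 4963)/(d(-4)*(M + 35) + 291) = (-4795 - 4963)/(-2*(31 + 35) + 291) = -9758/(-2*66 + 291) = -9758/(-132 + 291) = -9758/159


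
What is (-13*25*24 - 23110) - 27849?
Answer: -58759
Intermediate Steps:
(-13*25*24 - 23110) - 27849 = (-325*24 - 23110) - 27849 = (-7800 - 23110) - 27849 = -30910 - 27849 = -58759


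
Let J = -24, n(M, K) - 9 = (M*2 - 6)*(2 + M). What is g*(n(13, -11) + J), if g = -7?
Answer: -1995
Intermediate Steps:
n(M, K) = 9 + (-6 + 2*M)*(2 + M) (n(M, K) = 9 + (M*2 - 6)*(2 + M) = 9 + (2*M - 6)*(2 + M) = 9 + (-6 + 2*M)*(2 + M))
g*(n(13, -11) + J) = -7*((-3 - 2*13 + 2*13²) - 24) = -7*((-3 - 26 + 2*169) - 24) = -7*((-3 - 26 + 338) - 24) = -7*(309 - 24) = -7*285 = -1995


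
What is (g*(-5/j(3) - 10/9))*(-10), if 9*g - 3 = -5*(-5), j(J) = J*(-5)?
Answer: 1960/81 ≈ 24.198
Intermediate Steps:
j(J) = -5*J
g = 28/9 (g = 1/3 + (-5*(-5))/9 = 1/3 + (1/9)*25 = 1/3 + 25/9 = 28/9 ≈ 3.1111)
(g*(-5/j(3) - 10/9))*(-10) = (28*(-5/((-5*3)) - 10/9)/9)*(-10) = (28*(-5/(-15) - 10*1/9)/9)*(-10) = (28*(-5*(-1/15) - 10/9)/9)*(-10) = (28*(1/3 - 10/9)/9)*(-10) = ((28/9)*(-7/9))*(-10) = -196/81*(-10) = 1960/81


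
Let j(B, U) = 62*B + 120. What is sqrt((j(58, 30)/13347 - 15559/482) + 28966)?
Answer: sqrt(133053817646107418)/2144418 ≈ 170.10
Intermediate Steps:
j(B, U) = 120 + 62*B
sqrt((j(58, 30)/13347 - 15559/482) + 28966) = sqrt(((120 + 62*58)/13347 - 15559/482) + 28966) = sqrt(((120 + 3596)*(1/13347) - 15559*1/482) + 28966) = sqrt((3716*(1/13347) - 15559/482) + 28966) = sqrt((3716/13347 - 15559/482) + 28966) = sqrt(-205874861/6433254 + 28966) = sqrt(186139760503/6433254) = sqrt(133053817646107418)/2144418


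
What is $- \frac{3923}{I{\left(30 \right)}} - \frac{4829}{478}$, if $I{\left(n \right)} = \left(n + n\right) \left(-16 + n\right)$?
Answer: $- \frac{2965777}{200760} \approx -14.773$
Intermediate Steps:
$I{\left(n \right)} = 2 n \left(-16 + n\right)$
$- \frac{3923}{I{\left(30 \right)}} - \frac{4829}{478} = - \frac{3923}{2 \cdot 30 \left(-16 + 30\right)} - \frac{4829}{478} = - \frac{3923}{2 \cdot 30 \cdot 14} - \frac{4829}{478} = - \frac{3923}{840} - \frac{4829}{478} = - \frac{2965777}{200760}$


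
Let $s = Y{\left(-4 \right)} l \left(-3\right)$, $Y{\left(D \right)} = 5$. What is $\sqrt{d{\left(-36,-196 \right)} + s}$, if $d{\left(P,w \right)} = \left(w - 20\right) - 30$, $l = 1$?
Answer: $3 i \sqrt{29} \approx 16.155 i$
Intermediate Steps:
$d{\left(P,w \right)} = -50 + w$ ($d{\left(P,w \right)} = \left(-20 + w\right) - 30 = -50 + w$)
$s = -15$ ($s = 5 \cdot 1 \left(-3\right) = 5 \left(-3\right) = -15$)
$\sqrt{d{\left(-36,-196 \right)} + s} = \sqrt{\left(-50 - 196\right) - 15} = \sqrt{-246 - 15} = \sqrt{-261} = 3 i \sqrt{29}$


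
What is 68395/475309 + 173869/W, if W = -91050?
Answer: -76414135771/43276884450 ≈ -1.7657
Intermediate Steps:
68395/475309 + 173869/W = 68395/475309 + 173869/(-91050) = 68395*(1/475309) + 173869*(-1/91050) = 68395/475309 - 173869/91050 = -76414135771/43276884450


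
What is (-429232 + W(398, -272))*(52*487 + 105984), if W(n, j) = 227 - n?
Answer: -56384049124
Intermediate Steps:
(-429232 + W(398, -272))*(52*487 + 105984) = (-429232 + (227 - 1*398))*(52*487 + 105984) = (-429232 + (227 - 398))*(25324 + 105984) = (-429232 - 171)*131308 = -429403*131308 = -56384049124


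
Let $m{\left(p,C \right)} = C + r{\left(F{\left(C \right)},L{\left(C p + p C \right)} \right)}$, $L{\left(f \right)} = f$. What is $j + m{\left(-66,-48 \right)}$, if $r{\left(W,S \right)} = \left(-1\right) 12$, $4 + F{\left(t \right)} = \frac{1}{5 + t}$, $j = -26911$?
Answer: $-26971$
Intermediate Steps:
$F{\left(t \right)} = -4 + \frac{1}{5 + t}$
$r{\left(W,S \right)} = -12$
$m{\left(p,C \right)} = -12 + C$ ($m{\left(p,C \right)} = C - 12 = -12 + C$)
$j + m{\left(-66,-48 \right)} = -26911 - 60 = -26971$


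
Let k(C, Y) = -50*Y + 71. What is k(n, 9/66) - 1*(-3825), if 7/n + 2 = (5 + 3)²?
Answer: 42781/11 ≈ 3889.2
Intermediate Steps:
n = 7/62 (n = 7/(-2 + (5 + 3)²) = 7/(-2 + 8²) = 7/(-2 + 64) = 7/62 ≈ 0.11290)
k(C, Y) = 71 - 50*Y
k(n, 9/66) - 1*(-3825) = (71 - 450/66) - 1*(-3825) = (71 - 450/66) + 3825 = (71 - 50*3/22) + 3825 = (71 - 75/11) + 3825 = 706/11 + 3825 = 42781/11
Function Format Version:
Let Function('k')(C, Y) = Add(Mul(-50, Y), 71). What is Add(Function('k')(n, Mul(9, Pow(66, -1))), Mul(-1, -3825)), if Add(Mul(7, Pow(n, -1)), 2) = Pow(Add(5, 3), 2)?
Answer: Rational(42781, 11) ≈ 3889.2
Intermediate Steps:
n = Rational(7, 62) (n = Mul(7, Pow(Add(-2, Pow(Add(5, 3), 2)), -1)) = Mul(7, Pow(Add(-2, Pow(8, 2)), -1)) = Mul(7, Pow(Add(-2, 64), -1)) = Mul(7, Pow(62, -1)) = Mul(7, Rational(1, 62)) = Rational(7, 62) ≈ 0.11290)
Function('k')(C, Y) = Add(71, Mul(-50, Y))
Add(Function('k')(n, Mul(9, Pow(66, -1))), Mul(-1, -3825)) = Add(Add(71, Mul(-50, Mul(9, Pow(66, -1)))), Mul(-1, -3825)) = Add(Add(71, Mul(-50, Mul(9, Rational(1, 66)))), 3825) = Add(Add(71, Mul(-50, Rational(3, 22))), 3825) = Add(Add(71, Rational(-75, 11)), 3825) = Add(Rational(706, 11), 3825) = Rational(42781, 11)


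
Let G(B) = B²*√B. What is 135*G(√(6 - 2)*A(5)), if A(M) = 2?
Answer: 4320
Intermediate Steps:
G(B) = B^(5/2)
135*G(√(6 - 2)*A(5)) = 135*(√(6 - 2)*2)^(5/2) = 135*(√4*2)^(5/2) = 135*(2*2)^(5/2) = 135*4^(5/2) = 135*32 = 4320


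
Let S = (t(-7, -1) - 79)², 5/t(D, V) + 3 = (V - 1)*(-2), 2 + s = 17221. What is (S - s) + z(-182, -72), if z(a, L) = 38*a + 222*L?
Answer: -34643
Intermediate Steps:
s = 17219 (s = -2 + 17221 = 17219)
t(D, V) = 5/(-1 - 2*V) (t(D, V) = 5/(-3 + (V - 1)*(-2)) = 5/(-3 + (-1 + V)*(-2)) = 5/(-3 + (2 - 2*V)) = 5/(-1 - 2*V))
S = 5476 (S = (-5/(1 + 2*(-1)) - 79)² = (-5/(1 - 2) - 79)² = (-5/(-1) - 79)² = (-5*(-1) - 79)² = (5 - 79)² = (-74)² = 5476)
(S - s) + z(-182, -72) = (5476 - 1*17219) + (38*(-182) + 222*(-72)) = (5476 - 17219) + (-6916 - 15984) = -11743 - 22900 = -34643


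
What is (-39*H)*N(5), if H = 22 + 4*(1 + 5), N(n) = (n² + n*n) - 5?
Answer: -80730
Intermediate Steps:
N(n) = -5 + 2*n² (N(n) = (n² + n²) - 5 = 2*n² - 5 = -5 + 2*n²)
H = 46 (H = 22 + 4*6 = 22 + 24 = 46)
(-39*H)*N(5) = (-39*46)*(-5 + 2*5²) = -1794*(-5 + 2*25) = -1794*(-5 + 50) = -1794*45 = -80730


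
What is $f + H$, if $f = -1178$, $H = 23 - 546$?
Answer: $-1701$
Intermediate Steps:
$H = -523$ ($H = 23 - 546 = -523$)
$f + H = -1178 - 523 = -1701$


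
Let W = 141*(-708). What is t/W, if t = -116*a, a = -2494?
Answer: -72326/24957 ≈ -2.8980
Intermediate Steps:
W = -99828
t = 289304 (t = -116*(-2494) = 289304)
t/W = 289304/(-99828) = 289304*(-1/99828) = -72326/24957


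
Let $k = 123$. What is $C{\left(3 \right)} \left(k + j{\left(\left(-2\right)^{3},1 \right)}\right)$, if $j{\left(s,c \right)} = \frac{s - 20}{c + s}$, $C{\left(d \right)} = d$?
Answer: $381$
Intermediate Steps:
$j{\left(s,c \right)} = \frac{-20 + s}{c + s}$ ($j{\left(s,c \right)} = \frac{s - 20}{c + s} = \frac{-20 + s}{c + s}$)
$C{\left(3 \right)} \left(k + j{\left(\left(-2\right)^{3},1 \right)}\right) = 3 \left(123 + \frac{-20 + \left(-2\right)^{3}}{1 + \left(-2\right)^{3}}\right) = 3 \left(123 + \frac{-20 - 8}{1 - 8}\right) = 3 \left(123 + \frac{1}{-7} \left(-28\right)\right) = 3 \left(123 - -4\right) = 3 \left(123 + 4\right) = 3 \cdot 127 = 381$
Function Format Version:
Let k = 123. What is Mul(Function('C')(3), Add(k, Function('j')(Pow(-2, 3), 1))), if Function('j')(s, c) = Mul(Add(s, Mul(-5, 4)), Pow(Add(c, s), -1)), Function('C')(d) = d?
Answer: 381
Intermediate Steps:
Function('j')(s, c) = Mul(Pow(Add(c, s), -1), Add(-20, s)) (Function('j')(s, c) = Mul(Add(s, -20), Pow(Add(c, s), -1)) = Mul(Add(-20, s), Pow(Add(c, s), -1)) = Mul(Pow(Add(c, s), -1), Add(-20, s)))
Mul(Function('C')(3), Add(k, Function('j')(Pow(-2, 3), 1))) = Mul(3, Add(123, Mul(Pow(Add(1, Pow(-2, 3)), -1), Add(-20, Pow(-2, 3))))) = Mul(3, Add(123, Mul(Pow(Add(1, -8), -1), Add(-20, -8)))) = Mul(3, Add(123, Mul(Pow(-7, -1), -28))) = Mul(3, Add(123, Mul(Rational(-1, 7), -28))) = Mul(3, Add(123, 4)) = Mul(3, 127) = 381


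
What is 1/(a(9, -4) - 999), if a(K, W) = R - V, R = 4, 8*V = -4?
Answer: -2/1989 ≈ -0.0010055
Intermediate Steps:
V = -½ (V = (⅛)*(-4) = -½ ≈ -0.50000)
a(K, W) = 9/2 (a(K, W) = 4 - 1*(-½) = 4 + ½ = 9/2)
1/(a(9, -4) - 999) = 1/(9/2 - 999) = 1/(-1989/2) = -2/1989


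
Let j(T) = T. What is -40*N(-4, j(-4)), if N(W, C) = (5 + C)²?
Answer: -40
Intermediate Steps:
-40*N(-4, j(-4)) = -40*(5 - 4)² = -40*1² = -40*1 = -40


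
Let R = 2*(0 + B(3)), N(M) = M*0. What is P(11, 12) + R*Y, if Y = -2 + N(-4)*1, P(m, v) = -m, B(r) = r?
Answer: -23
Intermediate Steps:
N(M) = 0
Y = -2 (Y = -2 + 0*1 = -2 + 0 = -2)
R = 6 (R = 2*(0 + 3) = 2*3 = 6)
P(11, 12) + R*Y = -1*11 + 6*(-2) = -11 - 12 = -23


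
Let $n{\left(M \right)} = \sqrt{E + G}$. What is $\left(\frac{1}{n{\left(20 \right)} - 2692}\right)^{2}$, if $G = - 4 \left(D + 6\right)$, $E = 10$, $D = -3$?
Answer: $\frac{1}{\left(2692 - i \sqrt{2}\right)^{2}} \approx 1.3799 \cdot 10^{-7} + 1.45 \cdot 10^{-10} i$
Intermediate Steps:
$G = -12$ ($G = - 4 \left(-3 + 6\right) = \left(-4\right) 3 = -12$)
$n{\left(M \right)} = i \sqrt{2}$ ($n{\left(M \right)} = \sqrt{10 - 12} = \sqrt{-2} = i \sqrt{2}$)
$\left(\frac{1}{n{\left(20 \right)} - 2692}\right)^{2} = \left(\frac{1}{i \sqrt{2} - 2692}\right)^{2} = \left(\frac{1}{-2692 + i \sqrt{2}}\right)^{2} = \frac{1}{\left(-2692 + i \sqrt{2}\right)^{2}}$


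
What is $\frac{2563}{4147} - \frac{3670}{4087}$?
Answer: $- \frac{431319}{1540799} \approx -0.27993$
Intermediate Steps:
$\frac{2563}{4147} - \frac{3670}{4087} = 2563 \cdot \frac{1}{4147} - \frac{3670}{4087} = \frac{233}{377} - \frac{3670}{4087} = - \frac{431319}{1540799}$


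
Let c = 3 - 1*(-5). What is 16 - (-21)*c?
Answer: 184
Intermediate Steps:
c = 8 (c = 3 + 5 = 8)
16 - (-21)*c = 16 - (-21)*8 = 16 - 21*(-8) = 16 + 168 = 184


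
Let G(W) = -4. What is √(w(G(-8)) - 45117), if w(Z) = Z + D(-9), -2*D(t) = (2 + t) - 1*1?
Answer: 9*I*√557 ≈ 212.41*I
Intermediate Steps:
D(t) = -½ - t/2 (D(t) = -((2 + t) - 1*1)/2 = -((2 + t) - 1)/2 = -(1 + t)/2 = -½ - t/2)
w(Z) = 4 + Z (w(Z) = Z + (-½ - ½*(-9)) = Z + (-½ + 9/2) = Z + 4 = 4 + Z)
√(w(G(-8)) - 45117) = √((4 - 4) - 45117) = √(0 - 45117) = √(-45117) = 9*I*√557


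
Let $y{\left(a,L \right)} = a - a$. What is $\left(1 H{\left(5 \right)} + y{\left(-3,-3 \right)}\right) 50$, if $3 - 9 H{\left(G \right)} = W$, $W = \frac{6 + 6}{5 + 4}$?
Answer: $\frac{250}{27} \approx 9.2593$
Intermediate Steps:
$y{\left(a,L \right)} = 0$
$W = \frac{4}{3}$ ($W = \frac{12}{9} = 12 \cdot \frac{1}{9} = \frac{4}{3} \approx 1.3333$)
$H{\left(G \right)} = \frac{5}{27}$ ($H{\left(G \right)} = \frac{1}{3} - \frac{4}{27} = \frac{5}{27}$)
$\left(1 H{\left(5 \right)} + y{\left(-3,-3 \right)}\right) 50 = \left(1 \cdot \frac{5}{27} + 0\right) 50 = \left(\frac{5}{27} + 0\right) 50 = \frac{5}{27} \cdot 50 = \frac{250}{27}$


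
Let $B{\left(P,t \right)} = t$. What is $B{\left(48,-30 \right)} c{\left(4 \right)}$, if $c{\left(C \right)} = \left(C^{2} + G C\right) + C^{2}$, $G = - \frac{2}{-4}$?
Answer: $-1020$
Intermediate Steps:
$G = \frac{1}{2}$ ($G = \left(-2\right) \left(- \frac{1}{4}\right) = \frac{1}{2} \approx 0.5$)
$c{\left(C \right)} = \frac{C}{2} + 2 C^{2}$ ($c{\left(C \right)} = \left(C^{2} + \frac{C}{2}\right) + C^{2} = \frac{C}{2} + 2 C^{2}$)
$B{\left(48,-30 \right)} c{\left(4 \right)} = - 30 \cdot \frac{1}{2} \cdot 4 \left(1 + 4 \cdot 4\right) = - 30 \cdot \frac{1}{2} \cdot 4 \left(1 + 16\right) = - 30 \cdot \frac{1}{2} \cdot 4 \cdot 17 = \left(-30\right) 34 = -1020$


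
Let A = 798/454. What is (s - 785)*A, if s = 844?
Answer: 23541/227 ≈ 103.70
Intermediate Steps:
A = 399/227 (A = 798*(1/454) = 399/227 ≈ 1.7577)
(s - 785)*A = (844 - 785)*(399/227) = 59*(399/227) = 23541/227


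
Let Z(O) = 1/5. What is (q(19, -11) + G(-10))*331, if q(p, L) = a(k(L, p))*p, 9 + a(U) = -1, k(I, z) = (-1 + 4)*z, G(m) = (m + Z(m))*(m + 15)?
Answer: -79109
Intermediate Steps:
Z(O) = ⅕
G(m) = (15 + m)*(⅕ + m) (G(m) = (m + ⅕)*(m + 15) = (⅕ + m)*(15 + m) = (15 + m)*(⅕ + m))
k(I, z) = 3*z
a(U) = -10 (a(U) = -9 - 1 = -10)
q(p, L) = -10*p
(q(19, -11) + G(-10))*331 = (-10*19 + (3 + (-10)² + (76/5)*(-10)))*331 = (-190 + (3 + 100 - 152))*331 = (-190 - 49)*331 = -239*331 = -79109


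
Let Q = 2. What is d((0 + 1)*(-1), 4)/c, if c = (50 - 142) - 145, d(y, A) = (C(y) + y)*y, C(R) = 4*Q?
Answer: 7/237 ≈ 0.029536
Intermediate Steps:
C(R) = 8 (C(R) = 4*2 = 8)
d(y, A) = y*(8 + y) (d(y, A) = (8 + y)*y = y*(8 + y))
c = -237 (c = -92 - 145 = -237)
d((0 + 1)*(-1), 4)/c = (((0 + 1)*(-1))*(8 + (0 + 1)*(-1)))/(-237) = ((1*(-1))*(8 + 1*(-1)))*(-1/237) = -(8 - 1)*(-1/237) = -1*7*(-1/237) = -7*(-1/237) = 7/237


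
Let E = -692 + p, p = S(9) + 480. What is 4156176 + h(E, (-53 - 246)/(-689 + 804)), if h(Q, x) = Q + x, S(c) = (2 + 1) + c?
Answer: 20779867/5 ≈ 4.1560e+6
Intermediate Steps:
S(c) = 3 + c
p = 492 (p = (3 + 9) + 480 = 12 + 480 = 492)
E = -200 (E = -692 + 492 = -200)
4156176 + h(E, (-53 - 246)/(-689 + 804)) = 4156176 + (-200 + (-53 - 246)/(-689 + 804)) = 4156176 + (-200 - 299/115) = 4156176 + (-200 - 299*1/115) = 4156176 + (-200 - 13/5) = 4156176 - 1013/5 = 20779867/5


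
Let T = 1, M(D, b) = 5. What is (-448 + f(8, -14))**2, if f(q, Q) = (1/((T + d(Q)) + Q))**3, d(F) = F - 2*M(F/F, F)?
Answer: 514951598577025/2565726409 ≈ 2.0070e+5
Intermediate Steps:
d(F) = -10 + F (d(F) = F - 2*5 = F - 10 = -10 + F)
f(q, Q) = (-9 + 2*Q)**(-3) (f(q, Q) = (1/((1 + (-10 + Q)) + Q))**3 = (1/((-9 + Q) + Q))**3 = (1/(-9 + 2*Q))**3 = (-9 + 2*Q)**(-3))
(-448 + f(8, -14))**2 = (-448 + (-9 + 2*(-14))**(-3))**2 = (-448 + (-9 - 28)**(-3))**2 = (-448 + (-37)**(-3))**2 = (-448 - 1/50653)**2 = (-22692545/50653)**2 = 514951598577025/2565726409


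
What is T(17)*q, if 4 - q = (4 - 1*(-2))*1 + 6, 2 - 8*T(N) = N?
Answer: 15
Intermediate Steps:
T(N) = ¼ - N/8
q = -8 (q = 4 - ((4 - 1*(-2))*1 + 6) = 4 - ((4 + 2)*1 + 6) = 4 - (6*1 + 6) = 4 - (6 + 6) = 4 - 1*12 = 4 - 12 = -8)
T(17)*q = (¼ - ⅛*17)*(-8) = (¼ - 17/8)*(-8) = -15/8*(-8) = 15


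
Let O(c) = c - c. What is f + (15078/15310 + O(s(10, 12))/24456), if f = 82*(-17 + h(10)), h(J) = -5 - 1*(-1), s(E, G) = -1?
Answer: -13174371/7655 ≈ -1721.0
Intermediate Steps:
O(c) = 0
h(J) = -4 (h(J) = -5 + 1 = -4)
f = -1722 (f = 82*(-17 - 4) = 82*(-21) = -1722)
f + (15078/15310 + O(s(10, 12))/24456) = -1722 + (15078/15310 + 0/24456) = -1722 + (15078*(1/15310) + 0*(1/24456)) = -1722 + (7539/7655 + 0) = -1722 + 7539/7655 = -13174371/7655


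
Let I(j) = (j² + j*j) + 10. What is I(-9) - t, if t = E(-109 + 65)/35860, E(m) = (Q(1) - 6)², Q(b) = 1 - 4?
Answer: 6167839/35860 ≈ 172.00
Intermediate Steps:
I(j) = 10 + 2*j² (I(j) = (j² + j²) + 10 = 2*j² + 10 = 10 + 2*j²)
Q(b) = -3
E(m) = 81 (E(m) = (-3 - 6)² = (-9)² = 81)
t = 81/35860 ≈ 0.0022588
I(-9) - t = (10 + 2*(-9)²) - 1*81/35860 = (10 + 2*81) - 81/35860 = (10 + 162) - 81/35860 = 172 - 81/35860 = 6167839/35860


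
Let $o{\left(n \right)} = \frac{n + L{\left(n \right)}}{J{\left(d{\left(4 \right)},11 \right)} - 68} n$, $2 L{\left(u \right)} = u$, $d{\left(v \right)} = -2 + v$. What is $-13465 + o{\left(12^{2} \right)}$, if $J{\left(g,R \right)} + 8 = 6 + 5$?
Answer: $- \frac{906329}{65} \approx -13944.0$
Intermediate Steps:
$J{\left(g,R \right)} = 3$ ($J{\left(g,R \right)} = -8 + \left(6 + 5\right) = -8 + 11 = 3$)
$L{\left(u \right)} = \frac{u}{2}$
$o{\left(n \right)} = - \frac{3 n^{2}}{130}$ ($o{\left(n \right)} = \frac{n + \frac{n}{2}}{3 - 68} n = \frac{\frac{3}{2} n}{-65} n = \frac{3 n}{2} \left(- \frac{1}{65}\right) n = - \frac{3 n}{130} n = - \frac{3 n^{2}}{130}$)
$-13465 + o{\left(12^{2} \right)} = -13465 - \frac{3 \left(12^{2}\right)^{2}}{130} = -13465 - \frac{3 \cdot 144^{2}}{130} = -13465 - \frac{31104}{65} = - \frac{906329}{65}$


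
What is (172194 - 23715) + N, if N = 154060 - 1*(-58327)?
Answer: 360866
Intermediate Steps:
N = 212387 (N = 154060 + 58327 = 212387)
(172194 - 23715) + N = (172194 - 23715) + 212387 = 148479 + 212387 = 360866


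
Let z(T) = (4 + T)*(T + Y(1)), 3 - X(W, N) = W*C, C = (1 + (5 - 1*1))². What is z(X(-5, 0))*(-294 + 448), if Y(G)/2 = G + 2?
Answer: 2723952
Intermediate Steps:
C = 25 (C = (1 + (5 - 1))² = (1 + 4)² = 5² = 25)
Y(G) = 4 + 2*G (Y(G) = 2*(G + 2) = 2*(2 + G) = 4 + 2*G)
X(W, N) = 3 - 25*W (X(W, N) = 3 - W*25 = 3 - 25*W)
z(T) = (4 + T)*(6 + T) (z(T) = (4 + T)*(T + (4 + 2*1)) = (4 + T)*(T + (4 + 2)) = (4 + T)*(T + 6) = (4 + T)*(6 + T))
z(X(-5, 0))*(-294 + 448) = (24 + (3 - 25*(-5))² + 10*(3 - 25*(-5)))*(-294 + 448) = (24 + (3 + 125)² + 10*(3 + 125))*154 = (24 + 128² + 10*128)*154 = (24 + 16384 + 1280)*154 = 17688*154 = 2723952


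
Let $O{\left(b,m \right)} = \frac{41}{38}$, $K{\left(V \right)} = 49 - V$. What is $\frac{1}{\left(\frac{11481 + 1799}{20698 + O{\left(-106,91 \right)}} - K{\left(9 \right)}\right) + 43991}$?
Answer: $\frac{157313}{6914164591} \approx 2.2752 \cdot 10^{-5}$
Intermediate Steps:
$O{\left(b,m \right)} = \frac{41}{38}$ ($O{\left(b,m \right)} = 41 \cdot \frac{1}{38} = \frac{41}{38}$)
$\frac{1}{\left(\frac{11481 + 1799}{20698 + O{\left(-106,91 \right)}} - K{\left(9 \right)}\right) + 43991} = \frac{1}{\left(\frac{11481 + 1799}{20698 + \frac{41}{38}} - \left(49 - 9\right)\right) + 43991} = \frac{1}{\left(\frac{13280}{\frac{786565}{38}} - \left(49 - 9\right)\right) + 43991} = \frac{1}{\left(13280 \cdot \frac{38}{786565} - 40\right) + 43991} = \frac{1}{\left(\frac{100928}{157313} - 40\right) + 43991} = \frac{1}{- \frac{6191592}{157313} + 43991} = \frac{1}{\frac{6914164591}{157313}} = \frac{157313}{6914164591}$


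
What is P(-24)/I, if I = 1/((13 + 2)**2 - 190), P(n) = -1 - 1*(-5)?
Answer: 140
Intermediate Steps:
P(n) = 4 (P(n) = -1 + 5 = 4)
I = 1/35 (I = 1/(15**2 - 190) = 1/(225 - 190) = 1/35 ≈ 0.028571)
P(-24)/I = 4/(1/35) = 4*35 = 140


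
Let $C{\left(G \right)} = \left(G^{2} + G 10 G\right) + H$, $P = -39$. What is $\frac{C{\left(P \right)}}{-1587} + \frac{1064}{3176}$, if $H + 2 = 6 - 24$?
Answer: $- \frac{6423196}{630039} \approx -10.195$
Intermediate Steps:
$H = -20$ ($H = -2 + \left(6 - 24\right) = -2 - 18 = -20$)
$C{\left(G \right)} = -20 + 11 G^{2}$ ($C{\left(G \right)} = \left(G^{2} + G 10 G\right) - 20 = \left(G^{2} + 10 G G\right) - 20 = \left(G^{2} + 10 G^{2}\right) - 20 = 11 G^{2} - 20 = -20 + 11 G^{2}$)
$\frac{C{\left(P \right)}}{-1587} + \frac{1064}{3176} = \frac{-20 + 11 \left(-39\right)^{2}}{-1587} + \frac{1064}{3176} = \left(-20 + 11 \cdot 1521\right) \left(- \frac{1}{1587}\right) + 1064 \cdot \frac{1}{3176} = \left(-20 + 16731\right) \left(- \frac{1}{1587}\right) + \frac{133}{397} = 16711 \left(- \frac{1}{1587}\right) + \frac{133}{397} = - \frac{16711}{1587} + \frac{133}{397} = - \frac{6423196}{630039}$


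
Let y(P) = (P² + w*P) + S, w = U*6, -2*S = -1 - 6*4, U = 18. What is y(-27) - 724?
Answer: -5797/2 ≈ -2898.5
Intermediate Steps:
S = 25/2 (S = -(-1 - 6*4)/2 = -(-1 - 24)/2 = -½*(-25) = 25/2 ≈ 12.500)
w = 108 (w = 18*6 = 108)
y(P) = 25/2 + P² + 108*P (y(P) = (P² + 108*P) + 25/2 = 25/2 + P² + 108*P)
y(-27) - 724 = (25/2 + (-27)² + 108*(-27)) - 724 = (25/2 + 729 - 2916) - 724 = -4349/2 - 724 = -5797/2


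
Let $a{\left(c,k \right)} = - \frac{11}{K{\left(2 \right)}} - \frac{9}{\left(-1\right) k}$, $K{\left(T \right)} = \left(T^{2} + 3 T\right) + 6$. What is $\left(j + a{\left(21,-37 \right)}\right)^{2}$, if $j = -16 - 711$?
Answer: $\frac{185704974225}{350464} \approx 5.2988 \cdot 10^{5}$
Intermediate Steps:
$K{\left(T \right)} = 6 + T^{2} + 3 T$
$a{\left(c,k \right)} = - \frac{11}{16} + \frac{9}{k}$ ($a{\left(c,k \right)} = - \frac{11}{6 + 2^{2} + 3 \cdot 2} - \frac{9}{\left(-1\right) k} = - \frac{11}{6 + 4 + 6} - 9 \left(- \frac{1}{k}\right) = - \frac{11}{16} + \frac{9}{k}$)
$j = -727$ ($j = -16 - 711 = -727$)
$\left(j + a{\left(21,-37 \right)}\right)^{2} = \left(-727 - \left(\frac{11}{16} - \frac{9}{-37}\right)\right)^{2} = \left(-727 + \left(- \frac{11}{16} + 9 \left(- \frac{1}{37}\right)\right)\right)^{2} = \left(-727 - \frac{551}{592}\right)^{2} = \left(- \frac{430935}{592}\right)^{2} = \frac{185704974225}{350464}$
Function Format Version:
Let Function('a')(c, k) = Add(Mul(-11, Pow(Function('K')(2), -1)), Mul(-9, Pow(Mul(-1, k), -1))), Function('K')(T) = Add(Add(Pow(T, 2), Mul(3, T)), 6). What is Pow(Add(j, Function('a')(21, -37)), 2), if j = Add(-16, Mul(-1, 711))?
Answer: Rational(185704974225, 350464) ≈ 5.2988e+5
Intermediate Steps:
Function('K')(T) = Add(6, Pow(T, 2), Mul(3, T))
Function('a')(c, k) = Add(Rational(-11, 16), Mul(9, Pow(k, -1))) (Function('a')(c, k) = Add(Mul(-11, Pow(Add(6, Pow(2, 2), Mul(3, 2)), -1)), Mul(-9, Pow(Mul(-1, k), -1))) = Add(Mul(-11, Pow(Add(6, 4, 6), -1)), Mul(-9, Mul(-1, Pow(k, -1)))) = Add(Mul(-11, Pow(16, -1)), Mul(9, Pow(k, -1))) = Add(Mul(-11, Rational(1, 16)), Mul(9, Pow(k, -1))) = Add(Rational(-11, 16), Mul(9, Pow(k, -1))))
j = -727 (j = Add(-16, -711) = -727)
Pow(Add(j, Function('a')(21, -37)), 2) = Pow(Add(-727, Add(Rational(-11, 16), Mul(9, Pow(-37, -1)))), 2) = Pow(Add(-727, Add(Rational(-11, 16), Mul(9, Rational(-1, 37)))), 2) = Pow(Add(-727, Add(Rational(-11, 16), Rational(-9, 37))), 2) = Pow(Add(-727, Rational(-551, 592)), 2) = Pow(Rational(-430935, 592), 2) = Rational(185704974225, 350464)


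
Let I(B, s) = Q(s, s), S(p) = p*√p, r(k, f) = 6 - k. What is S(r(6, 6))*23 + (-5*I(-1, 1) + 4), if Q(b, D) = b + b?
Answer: -6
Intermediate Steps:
Q(b, D) = 2*b
S(p) = p^(3/2)
I(B, s) = 2*s
S(r(6, 6))*23 + (-5*I(-1, 1) + 4) = (6 - 1*6)^(3/2)*23 + (-10 + 4) = (6 - 6)^(3/2)*23 + (-5*2 + 4) = 0^(3/2)*23 + (-10 + 4) = 0*23 - 6 = 0 - 6 = -6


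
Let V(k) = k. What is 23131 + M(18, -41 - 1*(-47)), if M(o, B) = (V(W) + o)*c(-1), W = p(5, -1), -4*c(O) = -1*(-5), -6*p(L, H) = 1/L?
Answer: 554605/24 ≈ 23109.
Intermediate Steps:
p(L, H) = -1/(6*L)
c(O) = -5/4 (c(O) = -(-1)*(-5)/4 = -1/4*5 = -5/4)
W = -1/30 (W = -1/6/5 = -1/6*1/5 = -1/30 ≈ -0.033333)
M(o, B) = 1/24 - 5*o/4 (M(o, B) = (-1/30 + o)*(-5/4) = 1/24 - 5*o/4)
23131 + M(18, -41 - 1*(-47)) = 23131 + (1/24 - 5/4*18) = 23131 + (1/24 - 45/2) = 23131 - 539/24 = 554605/24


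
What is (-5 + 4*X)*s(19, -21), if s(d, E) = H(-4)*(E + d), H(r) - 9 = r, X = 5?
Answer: -150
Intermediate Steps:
H(r) = 9 + r
s(d, E) = 5*E + 5*d (s(d, E) = (9 - 4)*(E + d) = 5*(E + d) = 5*E + 5*d)
(-5 + 4*X)*s(19, -21) = (-5 + 4*5)*(5*(-21) + 5*19) = (-5 + 20)*(-105 + 95) = 15*(-10) = -150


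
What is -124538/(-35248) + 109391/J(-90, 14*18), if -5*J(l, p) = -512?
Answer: 1208927081/1127936 ≈ 1071.8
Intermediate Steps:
J(l, p) = 512/5 (J(l, p) = -1/5*(-512) = 512/5)
-124538/(-35248) + 109391/J(-90, 14*18) = -124538/(-35248) + 109391/(512/5) = -124538*(-1/35248) + 109391*(5/512) = 62269/17624 + 546955/512 = 1208927081/1127936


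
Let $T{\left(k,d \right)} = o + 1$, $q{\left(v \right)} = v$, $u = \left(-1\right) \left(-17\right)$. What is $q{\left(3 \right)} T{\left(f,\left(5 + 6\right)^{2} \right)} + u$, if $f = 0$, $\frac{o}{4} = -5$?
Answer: $-40$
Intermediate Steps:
$o = -20$ ($o = 4 \left(-5\right) = -20$)
$u = 17$
$T{\left(k,d \right)} = -19$ ($T{\left(k,d \right)} = -20 + 1 = -19$)
$q{\left(3 \right)} T{\left(f,\left(5 + 6\right)^{2} \right)} + u = 3 \left(-19\right) + 17 = -57 + 17 = -40$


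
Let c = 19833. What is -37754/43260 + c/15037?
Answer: 13194031/29568210 ≈ 0.44622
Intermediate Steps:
-37754/43260 + c/15037 = -37754/43260 + 19833/15037 = -37754*1/43260 + 19833*(1/15037) = -18877/21630 + 1803/1367 = 13194031/29568210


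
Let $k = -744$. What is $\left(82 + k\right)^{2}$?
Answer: $438244$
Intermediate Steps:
$\left(82 + k\right)^{2} = \left(82 - 744\right)^{2} = \left(-662\right)^{2} = 438244$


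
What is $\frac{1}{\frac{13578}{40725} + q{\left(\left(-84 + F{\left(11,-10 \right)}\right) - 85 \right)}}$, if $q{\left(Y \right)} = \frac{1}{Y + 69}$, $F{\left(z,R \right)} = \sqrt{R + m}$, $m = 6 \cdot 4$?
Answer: $\frac{595116271200}{192456165161} + \frac{184280625 \sqrt{14}}{192456165161} \approx 3.0958$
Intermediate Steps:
$m = 24$
$F{\left(z,R \right)} = \sqrt{24 + R}$ ($F{\left(z,R \right)} = \sqrt{R + 24} = \sqrt{24 + R}$)
$q{\left(Y \right)} = \frac{1}{69 + Y}$
$\frac{1}{\frac{13578}{40725} + q{\left(\left(-84 + F{\left(11,-10 \right)}\right) - 85 \right)}} = \frac{1}{\frac{13578}{40725} + \frac{1}{69 - \left(169 - \sqrt{24 - 10}\right)}} = \frac{1}{13578 \cdot \frac{1}{40725} + \frac{1}{69 - \left(169 - \sqrt{14}\right)}} = \frac{1}{\frac{4526}{13575} + \frac{1}{69 - \left(169 - \sqrt{14}\right)}} = \frac{1}{\frac{4526}{13575} + \frac{1}{-100 + \sqrt{14}}}$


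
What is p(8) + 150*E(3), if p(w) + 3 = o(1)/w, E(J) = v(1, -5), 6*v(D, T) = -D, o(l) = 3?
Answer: -221/8 ≈ -27.625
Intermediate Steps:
v(D, T) = -D/6 (v(D, T) = (-D)/6 = -D/6)
E(J) = -1/6 (E(J) = -1/6*1 = -1/6)
p(w) = -3 + 3/w
p(8) + 150*E(3) = (-3 + 3/8) + 150*(-1/6) = (-3 + 3*(1/8)) - 25 = (-3 + 3/8) - 25 = -21/8 - 25 = -221/8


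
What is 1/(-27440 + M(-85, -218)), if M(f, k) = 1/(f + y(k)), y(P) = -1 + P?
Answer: -304/8341761 ≈ -3.6443e-5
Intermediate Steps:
M(f, k) = 1/(-1 + f + k) (M(f, k) = 1/(f + (-1 + k)) = 1/(-1 + f + k))
1/(-27440 + M(-85, -218)) = 1/(-27440 + 1/(-1 - 85 - 218)) = 1/(-27440 + 1/(-304)) = 1/(-27440 - 1/304) = 1/(-8341761/304) = -304/8341761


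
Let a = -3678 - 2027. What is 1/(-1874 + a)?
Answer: -1/7579 ≈ -0.00013194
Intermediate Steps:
a = -5705
1/(-1874 + a) = 1/(-1874 - 5705) = 1/(-7579) = -1/7579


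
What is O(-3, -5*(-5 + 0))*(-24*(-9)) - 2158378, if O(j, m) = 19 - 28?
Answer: -2160322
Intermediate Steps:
O(j, m) = -9
O(-3, -5*(-5 + 0))*(-24*(-9)) - 2158378 = -(-216)*(-9) - 2158378 = -9*216 - 2158378 = -1944 - 2158378 = -2160322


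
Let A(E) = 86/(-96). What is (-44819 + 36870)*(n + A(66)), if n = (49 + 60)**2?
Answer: -4532877505/48 ≈ -9.4435e+7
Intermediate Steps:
n = 11881 (n = 109**2 = 11881)
A(E) = -43/48 (A(E) = 86*(-1/96) = -43/48)
(-44819 + 36870)*(n + A(66)) = (-44819 + 36870)*(11881 - 43/48) = -7949*570245/48 = -4532877505/48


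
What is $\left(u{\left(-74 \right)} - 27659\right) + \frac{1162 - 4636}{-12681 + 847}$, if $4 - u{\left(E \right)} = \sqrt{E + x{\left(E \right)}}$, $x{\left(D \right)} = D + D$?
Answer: $- \frac{163632898}{5917} - i \sqrt{222} \approx -27655.0 - 14.9 i$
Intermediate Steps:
$x{\left(D \right)} = 2 D$
$u{\left(E \right)} = 4 - \sqrt{3} \sqrt{E}$ ($u{\left(E \right)} = 4 - \sqrt{E + 2 E} = 4 - \sqrt{3 E} = 4 - \sqrt{3} \sqrt{E}$)
$\left(u{\left(-74 \right)} - 27659\right) + \frac{1162 - 4636}{-12681 + 847} = \left(\left(4 - \sqrt{3} \sqrt{-74}\right) - 27659\right) + \frac{1162 - 4636}{-12681 + 847} = \left(\left(4 - \sqrt{3} i \sqrt{74}\right) - 27659\right) - \frac{3474}{-11834} = \left(\left(4 - i \sqrt{222}\right) - 27659\right) - - \frac{1737}{5917} = \left(-27655 - i \sqrt{222}\right) + \frac{1737}{5917} = - \frac{163632898}{5917} - i \sqrt{222}$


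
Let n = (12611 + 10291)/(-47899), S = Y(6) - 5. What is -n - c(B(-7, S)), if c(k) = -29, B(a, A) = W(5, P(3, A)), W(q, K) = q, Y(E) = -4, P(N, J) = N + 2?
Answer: 1411973/47899 ≈ 29.478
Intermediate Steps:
P(N, J) = 2 + N
S = -9 (S = -4 - 5 = -9)
B(a, A) = 5
n = -22902/47899 (n = 22902*(-1/47899) = -22902/47899 ≈ -0.47813)
-n - c(B(-7, S)) = -1*(-22902/47899) - 1*(-29) = 22902/47899 + 29 = 1411973/47899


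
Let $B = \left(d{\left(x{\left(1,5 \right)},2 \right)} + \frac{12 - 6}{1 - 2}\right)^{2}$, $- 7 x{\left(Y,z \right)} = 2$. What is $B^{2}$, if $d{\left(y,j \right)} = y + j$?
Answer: $\frac{810000}{2401} \approx 337.36$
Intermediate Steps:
$x{\left(Y,z \right)} = - \frac{2}{7}$ ($x{\left(Y,z \right)} = \left(- \frac{1}{7}\right) 2 = - \frac{2}{7}$)
$d{\left(y,j \right)} = j + y$
$B = \frac{900}{49}$ ($B = \left(\left(2 - \frac{2}{7}\right) + \frac{12 - 6}{1 - 2}\right)^{2} = \left(\frac{12}{7} + \frac{6}{-1}\right)^{2} = \left(\frac{12}{7} + 6 \left(-1\right)\right)^{2} = \left(\frac{12}{7} - 6\right)^{2} = \left(- \frac{30}{7}\right)^{2} = \frac{900}{49} \approx 18.367$)
$B^{2} = \left(\frac{900}{49}\right)^{2} = \frac{810000}{2401}$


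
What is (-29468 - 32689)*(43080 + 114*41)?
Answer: -2968245378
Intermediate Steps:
(-29468 - 32689)*(43080 + 114*41) = -62157*(43080 + 4674) = -62157*47754 = -2968245378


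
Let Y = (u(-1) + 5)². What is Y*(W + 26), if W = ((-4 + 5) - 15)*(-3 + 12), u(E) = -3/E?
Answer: -6400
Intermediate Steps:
W = -126 (W = (1 - 15)*9 = -14*9 = -126)
Y = 64 (Y = (-3/(-1) + 5)² = (-3*(-1) + 5)² = (3 + 5)² = 8² = 64)
Y*(W + 26) = 64*(-126 + 26) = 64*(-100) = -6400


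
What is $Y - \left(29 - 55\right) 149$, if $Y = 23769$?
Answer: $27643$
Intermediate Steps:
$Y - \left(29 - 55\right) 149 = 23769 - \left(29 - 55\right) 149 = 23769 - \left(-26\right) 149 = 23769 - -3874 = 23769 + 3874 = 27643$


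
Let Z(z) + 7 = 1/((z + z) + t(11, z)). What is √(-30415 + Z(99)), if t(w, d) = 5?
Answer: 3*I*√139295555/203 ≈ 174.42*I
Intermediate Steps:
Z(z) = -7 + 1/(5 + 2*z) (Z(z) = -7 + 1/((z + z) + 5) = -7 + 1/(2*z + 5) = -7 + 1/(5 + 2*z))
√(-30415 + Z(99)) = √(-30415 + 2*(-17 - 7*99)/(5 + 2*99)) = √(-30415 + 2*(-17 - 693)/(5 + 198)) = √(-30415 + 2*(-710)/203) = √(-30415 + 2*(1/203)*(-710)) = √(-30415 - 1420/203) = √(-6175665/203) = 3*I*√139295555/203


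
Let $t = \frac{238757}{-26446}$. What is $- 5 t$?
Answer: $\frac{1193785}{26446} \approx 45.141$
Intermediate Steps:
$t = - \frac{238757}{26446}$ ($t = 238757 \left(- \frac{1}{26446}\right) = - \frac{238757}{26446} \approx -9.0281$)
$- 5 t = \left(-5\right) \left(- \frac{238757}{26446}\right) = \frac{1193785}{26446}$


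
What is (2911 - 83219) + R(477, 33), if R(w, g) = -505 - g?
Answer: -80846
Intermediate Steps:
(2911 - 83219) + R(477, 33) = (2911 - 83219) + (-505 - 1*33) = -80308 + (-505 - 33) = -80308 - 538 = -80846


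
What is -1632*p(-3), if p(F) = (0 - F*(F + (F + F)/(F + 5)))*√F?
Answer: 29376*I*√3 ≈ 50881.0*I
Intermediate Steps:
p(F) = -F^(3/2)*(F + 2*F/(5 + F)) (p(F) = (0 - F*(F + (2*F)/(5 + F)))*√F = (0 - F*(F + 2*F/(5 + F)))*√F = (-F*(F + 2*F/(5 + F)))*√F = -F^(3/2)*(F + 2*F/(5 + F)))
-1632*p(-3) = -1632*(-3)^(5/2)*(-7 - 1*(-3))/(5 - 3) = -1632*9*I*√3*(-7 + 3)/2 = -1632*9*I*√3*(-4)/2 = -(-29376)*I*√3 = 29376*I*√3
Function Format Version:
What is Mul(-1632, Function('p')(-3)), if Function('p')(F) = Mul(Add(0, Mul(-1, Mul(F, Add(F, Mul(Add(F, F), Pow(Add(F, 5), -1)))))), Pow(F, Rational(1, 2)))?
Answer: Mul(29376, I, Pow(3, Rational(1, 2))) ≈ Mul(50881., I)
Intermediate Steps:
Function('p')(F) = Mul(-1, Pow(F, Rational(3, 2)), Add(F, Mul(2, F, Pow(Add(5, F), -1)))) (Function('p')(F) = Mul(Add(0, Mul(-1, Mul(F, Add(F, Mul(Mul(2, F), Pow(Add(5, F), -1)))))), Pow(F, Rational(1, 2))) = Mul(Add(0, Mul(-1, Mul(F, Add(F, Mul(2, F, Pow(Add(5, F), -1)))))), Pow(F, Rational(1, 2))) = Mul(Add(0, Mul(-1, F, Add(F, Mul(2, F, Pow(Add(5, F), -1))))), Pow(F, Rational(1, 2))) = Mul(Mul(-1, F, Add(F, Mul(2, F, Pow(Add(5, F), -1)))), Pow(F, Rational(1, 2))) = Mul(-1, Pow(F, Rational(3, 2)), Add(F, Mul(2, F, Pow(Add(5, F), -1)))))
Mul(-1632, Function('p')(-3)) = Mul(-1632, Mul(Pow(-3, Rational(5, 2)), Pow(Add(5, -3), -1), Add(-7, Mul(-1, -3)))) = Mul(-1632, Mul(Mul(9, I, Pow(3, Rational(1, 2))), Pow(2, -1), Add(-7, 3))) = Mul(-1632, Mul(Mul(9, I, Pow(3, Rational(1, 2))), Rational(1, 2), -4)) = Mul(-1632, Mul(-18, I, Pow(3, Rational(1, 2)))) = Mul(29376, I, Pow(3, Rational(1, 2)))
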